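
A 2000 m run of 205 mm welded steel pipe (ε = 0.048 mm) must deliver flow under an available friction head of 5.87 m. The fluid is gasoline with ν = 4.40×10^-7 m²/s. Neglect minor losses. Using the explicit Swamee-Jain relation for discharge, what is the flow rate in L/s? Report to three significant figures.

Swamee-Jain (Type II): Q = -0.965·√(gD⁵h_f/L)·ln[ε/(3.7D) + √(3.17ν²L/(gD³h_f))]
√(gD⁵h_f/L) = √(9.81·0.205⁵·5.87/2000) = 0.003229
ε/(3.7D) = 6.33×10^-5; √(3.17ν²L/(gD³h_f)) = 4.97×10^-5
Q = -0.965·0.003229·ln(1.130×10^-4) = 0.02831 m³/s
Check: V = 0.858 m/s, Re = 4.00×10^5, f = 0.01612, h_f = 5.90 m ≈ 5.87 m ✓

Q ≈ 28.3 L/s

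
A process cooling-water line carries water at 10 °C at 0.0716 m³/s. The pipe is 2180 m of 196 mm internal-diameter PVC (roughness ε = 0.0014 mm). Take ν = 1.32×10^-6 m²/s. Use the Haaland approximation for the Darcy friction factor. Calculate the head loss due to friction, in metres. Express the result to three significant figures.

h_f ≈ 44.6 m

V = 4Q/(πD²) = 4·0.0716/(π·0.196²) = 2.373 m/s
Re = VD/ν = 2.373·0.196/1.32×10^-6 = 3.52×10^5 → turbulent
ε/D = 0.0014/196 = 7.14×10^-6
Haaland: f = 0.01398
h_f = f(L/D)V²/(2g) = 0.01398·(2180/0.196)·2.373²/(2·9.81) = 44.64 m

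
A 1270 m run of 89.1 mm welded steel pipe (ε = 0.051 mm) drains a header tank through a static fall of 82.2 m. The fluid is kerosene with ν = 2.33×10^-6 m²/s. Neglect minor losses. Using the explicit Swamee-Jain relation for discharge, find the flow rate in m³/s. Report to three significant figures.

Swamee-Jain (Type II): Q = -0.965·√(gD⁵h_f/L)·ln[ε/(3.7D) + √(3.17ν²L/(gD³h_f))]
√(gD⁵h_f/L) = √(9.81·0.0891⁵·82.2/1270) = 0.001888
ε/(3.7D) = 1.55×10^-4; √(3.17ν²L/(gD³h_f)) = 1.96×10^-4
Q = -0.965·0.001888·ln(3.504×10^-4) = 0.01450 m³/s
Check: V = 2.33 m/s, Re = 8.89×10^4, f = 0.02103, h_f = 82.6 m ≈ 82.2 m ✓

Q ≈ 0.0145 m³/s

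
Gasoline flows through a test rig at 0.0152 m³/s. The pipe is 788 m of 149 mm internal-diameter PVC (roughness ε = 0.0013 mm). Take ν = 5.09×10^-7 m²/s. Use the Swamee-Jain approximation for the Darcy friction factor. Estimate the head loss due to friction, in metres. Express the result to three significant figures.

h_f ≈ 3.05 m

V = 4Q/(πD²) = 4·0.0152/(π·0.149²) = 0.8717 m/s
Re = VD/ν = 0.8717·0.149/5.09×10^-7 = 2.55×10^5 → turbulent
ε/D = 0.0013/149 = 8.72×10^-6
Swamee-Jain: f = 0.01491
h_f = f(L/D)V²/(2g) = 0.01491·(788/0.149)·0.8717²/(2·9.81) = 3.055 m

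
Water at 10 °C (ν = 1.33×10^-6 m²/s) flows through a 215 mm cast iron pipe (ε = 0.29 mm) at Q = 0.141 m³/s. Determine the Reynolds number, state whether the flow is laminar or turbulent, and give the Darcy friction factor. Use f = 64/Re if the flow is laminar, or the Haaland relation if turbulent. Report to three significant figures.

Re ≈ 6.28×10^5; turbulent; f ≈ 0.0215

V = 4Q/(πD²) = 3.884 m/s
Re = VD/ν = 3.884·0.215/1.33×10^-6 = 6.28×10^5
Re > 4000 → turbulent; ε/D = 0.00135
Haaland: f = 0.02153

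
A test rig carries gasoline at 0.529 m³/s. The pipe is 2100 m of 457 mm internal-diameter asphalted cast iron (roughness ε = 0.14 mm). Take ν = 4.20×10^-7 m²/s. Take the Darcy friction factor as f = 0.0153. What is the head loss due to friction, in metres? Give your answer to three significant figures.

h_f ≈ 37.3 m

V = 4Q/(πD²) = 4·0.529/(π·0.457²) = 3.225 m/s
h_f = f(L/D)V²/(2g) = 0.01530·(2100/0.457)·3.225²/(2·9.81) = 37.27 m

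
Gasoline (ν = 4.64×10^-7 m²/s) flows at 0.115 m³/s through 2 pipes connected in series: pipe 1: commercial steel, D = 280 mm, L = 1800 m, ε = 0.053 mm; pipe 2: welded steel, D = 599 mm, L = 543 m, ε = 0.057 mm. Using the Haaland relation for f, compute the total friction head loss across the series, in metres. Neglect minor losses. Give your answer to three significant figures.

H ≈ 16.6 m

Pipe 1: V = 1.868 m/s, Re = 1.13×10^6, ε/D = 1.89×10^-4, f = 0.01439, h_1 = f(L/D)V²/2g = 16.45 m
Pipe 2: V = 0.4081 m/s, Re = 5.27×10^5, ε/D = 9.52×10^-5, f = 0.01412, h_2 = f(L/D)V²/2g = 0.1087 m
Series → Q common, losses add: H = Σh = 16.55 m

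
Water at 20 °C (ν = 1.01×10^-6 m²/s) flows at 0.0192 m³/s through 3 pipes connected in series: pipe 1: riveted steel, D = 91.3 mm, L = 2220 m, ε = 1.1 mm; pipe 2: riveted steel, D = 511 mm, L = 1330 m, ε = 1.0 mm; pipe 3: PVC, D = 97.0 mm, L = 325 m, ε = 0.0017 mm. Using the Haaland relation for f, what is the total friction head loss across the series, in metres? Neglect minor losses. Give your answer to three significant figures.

Pipe 1: V = 2.933 m/s, Re = 2.65×10^5, ε/D = 0.0120, f = 0.04068, h_1 = f(L/D)V²/2g = 433.6 m
Pipe 2: V = 0.09362 m/s, Re = 4.74×10^4, ε/D = 0.00196, f = 0.02632, h_2 = f(L/D)V²/2g = 0.03060 m
Pipe 3: V = 2.598 m/s, Re = 2.50×10^5, ε/D = 1.75×10^-5, f = 0.01498, h_3 = f(L/D)V²/2g = 17.27 m
Series → Q common, losses add: H = Σh = 450.9 m

H ≈ 451 m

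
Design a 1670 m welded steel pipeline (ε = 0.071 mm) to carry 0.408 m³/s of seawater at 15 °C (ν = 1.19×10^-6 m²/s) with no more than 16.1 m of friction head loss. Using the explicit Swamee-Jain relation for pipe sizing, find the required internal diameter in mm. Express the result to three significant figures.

Swamee-Jain (Type III): D = 0.66·[ε^1.25·(LQ²/(gh_f))^4.75 + ν·Q^9.4·(L/(gh_f))^5.2]^0.04
LQ²/(gh_f) = 1.760; L/(gh_f) = 10.57
Term 1 = ε^1.25·(…)^4.75 = 9.56×10^-5; Term 2 = ν·Q^9.4·(…)^5.2 = 5.52×10^-5
D = 0.66·(9.56×10^-5 + 5.52×10^-5)^0.04 = 0.4642 m = 464 mm
Check: V = 2.41 m/s, Re = 9.40×10^5, f = 0.01428, h_f = 15.2 m ≈ 16.1 m ✓

D ≈ 464 mm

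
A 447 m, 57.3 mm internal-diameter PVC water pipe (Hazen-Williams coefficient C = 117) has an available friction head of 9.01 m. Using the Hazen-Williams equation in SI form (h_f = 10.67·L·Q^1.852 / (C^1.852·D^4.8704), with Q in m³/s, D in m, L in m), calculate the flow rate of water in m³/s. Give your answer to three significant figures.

Q ≈ 0.00215 m³/s

Rearranging: Q = [h_f·C^1.852·D^4.8704 / (10.67·L)]^(1/1.852)
Q = [9.01·117^1.852·0.0573^4.8704 / (10.67·447)]^0.540 = 0.002146 m³/s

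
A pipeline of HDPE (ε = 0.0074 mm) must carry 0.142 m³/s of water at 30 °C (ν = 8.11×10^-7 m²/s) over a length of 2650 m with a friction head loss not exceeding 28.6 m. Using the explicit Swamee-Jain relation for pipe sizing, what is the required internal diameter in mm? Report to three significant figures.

D ≈ 290 mm

Swamee-Jain (Type III): D = 0.66·[ε^1.25·(LQ²/(gh_f))^4.75 + ν·Q^9.4·(L/(gh_f))^5.2]^0.04
LQ²/(gh_f) = 0.1905; L/(gh_f) = 9.445
Term 1 = ε^1.25·(…)^4.75 = 1.46×10^-10; Term 2 = ν·Q^9.4·(…)^5.2 = 1.03×10^-9
D = 0.66·(1.46×10^-10 + 1.03×10^-9)^0.04 = 0.2900 m = 290 mm
Check: V = 2.15 m/s, Re = 7.69×10^5, f = 0.01265, h_f = 27.3 m ≈ 28.6 m ✓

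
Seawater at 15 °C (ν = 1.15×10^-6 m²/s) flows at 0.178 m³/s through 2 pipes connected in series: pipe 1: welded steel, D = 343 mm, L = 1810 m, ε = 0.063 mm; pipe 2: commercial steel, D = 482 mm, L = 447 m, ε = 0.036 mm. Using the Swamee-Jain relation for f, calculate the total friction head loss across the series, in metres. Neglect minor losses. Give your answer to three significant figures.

H ≈ 15.8 m

Pipe 1: V = 1.926 m/s, Re = 5.75×10^5, ε/D = 1.84×10^-4, f = 0.01517, h_1 = f(L/D)V²/2g = 15.14 m
Pipe 2: V = 0.9755 m/s, Re = 4.09×10^5, ε/D = 7.47×10^-5, f = 0.01454, h_2 = f(L/D)V²/2g = 0.6539 m
Series → Q common, losses add: H = Σh = 15.80 m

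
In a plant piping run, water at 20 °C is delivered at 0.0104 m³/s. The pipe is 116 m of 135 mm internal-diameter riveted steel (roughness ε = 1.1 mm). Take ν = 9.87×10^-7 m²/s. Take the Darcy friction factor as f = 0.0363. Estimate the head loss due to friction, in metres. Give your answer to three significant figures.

V = 4Q/(πD²) = 4·0.0104/(π·0.135²) = 0.7266 m/s
h_f = f(L/D)V²/(2g) = 0.03630·(116/0.135)·0.7266²/(2·9.81) = 0.8392 m

h_f ≈ 0.839 m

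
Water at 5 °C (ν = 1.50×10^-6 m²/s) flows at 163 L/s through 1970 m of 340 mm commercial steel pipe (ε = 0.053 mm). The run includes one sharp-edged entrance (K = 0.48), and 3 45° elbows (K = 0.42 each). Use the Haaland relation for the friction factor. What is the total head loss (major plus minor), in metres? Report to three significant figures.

V = 4Q/(πD²) = 1.795 m/s; V²/2g = 0.1643 m
Re = 4.07×10^5, ε/D = 1.56×10^-4 → f = 0.01517 (Haaland)
Major: h_f = f(L/D)·V²/2g = 0.01517·5794·0.1643 = 14.44 m
Minor: ΣK = 1.74; h_m = ΣK·V²/2g = 0.2858 m
Total H_L = 14.44 + 0.2858 = 14.73 m

H_L ≈ 14.7 m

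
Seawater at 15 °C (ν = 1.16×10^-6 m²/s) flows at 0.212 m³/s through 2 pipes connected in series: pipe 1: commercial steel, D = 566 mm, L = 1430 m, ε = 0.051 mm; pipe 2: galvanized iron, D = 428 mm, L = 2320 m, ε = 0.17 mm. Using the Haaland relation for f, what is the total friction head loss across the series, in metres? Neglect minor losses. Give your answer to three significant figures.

H ≈ 11.4 m

Pipe 1: V = 0.8426 m/s, Re = 4.11×10^5, ε/D = 9.01×10^-5, f = 0.01450, h_1 = f(L/D)V²/2g = 1.326 m
Pipe 2: V = 1.474 m/s, Re = 5.44×10^5, ε/D = 3.97×10^-4, f = 0.01682, h_2 = f(L/D)V²/2g = 10.09 m
Series → Q common, losses add: H = Σh = 11.41 m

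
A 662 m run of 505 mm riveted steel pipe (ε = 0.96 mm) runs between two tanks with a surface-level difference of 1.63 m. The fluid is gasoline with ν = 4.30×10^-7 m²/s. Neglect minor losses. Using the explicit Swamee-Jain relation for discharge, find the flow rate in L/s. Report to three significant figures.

Swamee-Jain (Type II): Q = -0.965·√(gD⁵h_f/L)·ln[ε/(3.7D) + √(3.17ν²L/(gD³h_f))]
√(gD⁵h_f/L) = √(9.81·0.505⁵·1.63/662) = 0.02817
ε/(3.7D) = 5.14×10^-4; √(3.17ν²L/(gD³h_f)) = 1.37×10^-5
Q = -0.965·0.02817·ln(5.275×10^-4) = 0.2051 m³/s
Check: V = 1.02 m/s, Re = 1.20×10^6, f = 0.02333, h_f = 1.64 m ≈ 1.63 m ✓

Q ≈ 205 L/s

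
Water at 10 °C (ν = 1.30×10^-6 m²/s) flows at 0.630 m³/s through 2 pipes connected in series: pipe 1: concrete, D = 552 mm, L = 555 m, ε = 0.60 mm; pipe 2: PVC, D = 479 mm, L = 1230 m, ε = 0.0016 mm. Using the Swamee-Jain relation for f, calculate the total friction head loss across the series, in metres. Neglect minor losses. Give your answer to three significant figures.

Pipe 1: V = 2.633 m/s, Re = 1.12×10^6, ε/D = 0.00109, f = 0.02038, h_1 = f(L/D)V²/2g = 7.238 m
Pipe 2: V = 3.496 m/s, Re = 1.29×10^6, ε/D = 3.34×10^-6, f = 0.01123, h_2 = f(L/D)V²/2g = 17.96 m
Series → Q common, losses add: H = Σh = 25.20 m

H ≈ 25.2 m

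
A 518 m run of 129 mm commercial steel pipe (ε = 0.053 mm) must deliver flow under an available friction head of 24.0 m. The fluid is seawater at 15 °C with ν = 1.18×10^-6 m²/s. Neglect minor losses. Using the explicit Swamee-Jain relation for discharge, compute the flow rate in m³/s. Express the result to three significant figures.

Swamee-Jain (Type II): Q = -0.965·√(gD⁵h_f/L)·ln[ε/(3.7D) + √(3.17ν²L/(gD³h_f))]
√(gD⁵h_f/L) = √(9.81·0.129⁵·24.0/518) = 0.004029
ε/(3.7D) = 1.11×10^-4; √(3.17ν²L/(gD³h_f)) = 6.73×10^-5
Q = -0.965·0.004029·ln(1.783×10^-4) = 0.03357 m³/s
Check: V = 2.57 m/s, Re = 2.81×10^5, f = 0.01789, h_f = 24.1 m ≈ 24.0 m ✓

Q ≈ 0.0336 m³/s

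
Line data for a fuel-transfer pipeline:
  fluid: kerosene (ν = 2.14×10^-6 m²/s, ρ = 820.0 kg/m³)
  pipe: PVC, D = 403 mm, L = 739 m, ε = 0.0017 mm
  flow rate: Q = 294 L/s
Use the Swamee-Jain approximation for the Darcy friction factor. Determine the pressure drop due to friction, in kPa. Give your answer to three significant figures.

Δp ≈ 53.9 kPa

V = 4Q/(πD²) = 4·0.294/(π·0.403²) = 2.305 m/s
Re = VD/ν = 2.305·0.403/2.14×10^-6 = 4.34×10^5 → turbulent
ε/D = 0.0017/403 = 4.22×10^-6
Swamee-Jain: f = 0.01349
h_f = f(L/D)V²/(2g) = 0.01349·(739/0.403)·2.305²/(2·9.81) = 6.698 m
Δp = ρg·h_f = 820.0·9.81·6.698 = 53.88 kPa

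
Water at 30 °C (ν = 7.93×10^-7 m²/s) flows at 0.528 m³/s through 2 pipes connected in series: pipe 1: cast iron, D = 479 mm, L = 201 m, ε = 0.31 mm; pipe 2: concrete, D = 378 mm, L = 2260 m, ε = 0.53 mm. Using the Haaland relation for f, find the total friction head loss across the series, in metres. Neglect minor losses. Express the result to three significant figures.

Pipe 1: V = 2.930 m/s, Re = 1.77×10^6, ε/D = 6.47×10^-4, f = 0.01795, h_1 = f(L/D)V²/2g = 3.297 m
Pipe 2: V = 4.705 m/s, Re = 2.24×10^6, ε/D = 0.00140, f = 0.02149, h_2 = f(L/D)V²/2g = 145.0 m
Series → Q common, losses add: H = Σh = 148.3 m

H ≈ 148 m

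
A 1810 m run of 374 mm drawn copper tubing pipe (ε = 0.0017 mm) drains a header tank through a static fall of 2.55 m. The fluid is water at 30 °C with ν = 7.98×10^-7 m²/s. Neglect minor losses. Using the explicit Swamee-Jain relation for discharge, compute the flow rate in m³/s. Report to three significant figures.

Q ≈ 0.0953 m³/s

Swamee-Jain (Type II): Q = -0.965·√(gD⁵h_f/L)·ln[ε/(3.7D) + √(3.17ν²L/(gD³h_f))]
√(gD⁵h_f/L) = √(9.81·0.374⁵·2.55/1810) = 0.01006
ε/(3.7D) = 1.23×10^-6; √(3.17ν²L/(gD³h_f)) = 5.28×10^-5
Q = -0.965·0.01006·ln(5.407×10^-5) = 0.09535 m³/s
Check: V = 0.868 m/s, Re = 4.07×10^5, f = 0.01365, h_f = 2.54 m ≈ 2.55 m ✓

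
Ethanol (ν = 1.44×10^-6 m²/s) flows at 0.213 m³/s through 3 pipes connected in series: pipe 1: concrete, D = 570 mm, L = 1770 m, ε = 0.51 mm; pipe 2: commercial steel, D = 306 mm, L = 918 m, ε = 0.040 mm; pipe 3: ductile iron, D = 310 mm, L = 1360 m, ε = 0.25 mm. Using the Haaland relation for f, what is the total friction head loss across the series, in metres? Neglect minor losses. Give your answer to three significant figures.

Pipe 1: V = 0.8347 m/s, Re = 3.30×10^5, ε/D = 8.95×10^-4, f = 0.01999, h_1 = f(L/D)V²/2g = 2.204 m
Pipe 2: V = 2.896 m/s, Re = 6.15×10^5, ε/D = 1.31×10^-4, f = 0.01431, h_2 = f(L/D)V²/2g = 18.35 m
Pipe 3: V = 2.822 m/s, Re = 6.08×10^5, ε/D = 8.06×10^-4, f = 0.01919, h_3 = f(L/D)V²/2g = 34.17 m
Series → Q common, losses add: H = Σh = 54.72 m

H ≈ 54.7 m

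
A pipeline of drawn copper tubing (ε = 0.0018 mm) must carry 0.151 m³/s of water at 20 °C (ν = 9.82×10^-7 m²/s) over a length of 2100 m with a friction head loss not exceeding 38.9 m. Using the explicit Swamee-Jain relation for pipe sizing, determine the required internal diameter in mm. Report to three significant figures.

Swamee-Jain (Type III): D = 0.66·[ε^1.25·(LQ²/(gh_f))^4.75 + ν·Q^9.4·(L/(gh_f))^5.2]^0.04
LQ²/(gh_f) = 0.1255; L/(gh_f) = 5.503
Term 1 = ε^1.25·(…)^4.75 = 3.45×10^-12; Term 2 = ν·Q^9.4·(…)^5.2 = 1.34×10^-10
D = 0.66·(3.45×10^-12 + 1.34×10^-10)^0.04 = 0.2661 m = 266 mm
Check: V = 2.72 m/s, Re = 7.36×10^5, f = 0.01237, h_f = 36.7 m ≈ 38.9 m ✓

D ≈ 266 mm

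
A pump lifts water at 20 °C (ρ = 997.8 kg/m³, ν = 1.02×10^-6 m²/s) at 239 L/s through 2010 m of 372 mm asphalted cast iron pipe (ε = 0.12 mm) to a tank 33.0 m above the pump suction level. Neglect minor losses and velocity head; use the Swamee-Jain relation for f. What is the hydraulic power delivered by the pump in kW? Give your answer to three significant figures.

V = 4Q/(πD²) = 2.199 m/s; Re = 8.02×10^5; ε/D = 3.23×10^-4; f = 0.01611
h_f = f(L/D)V²/2g = 21.46 m
Total head H = z + h_f = 33.0 + 21.46 = 54.46 m
P_hyd = ρgQH = 997.8·9.81·0.239·54.46 = 127.4 kW

P_hyd ≈ 127 kW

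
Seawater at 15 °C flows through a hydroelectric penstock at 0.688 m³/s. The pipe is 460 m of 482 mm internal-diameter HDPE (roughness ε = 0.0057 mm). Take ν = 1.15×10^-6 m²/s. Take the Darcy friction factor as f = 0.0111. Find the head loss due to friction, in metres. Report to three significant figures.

h_f ≈ 7.68 m

V = 4Q/(πD²) = 4·0.688/(π·0.482²) = 3.771 m/s
h_f = f(L/D)V²/(2g) = 0.01110·(460/0.482)·3.771²/(2·9.81) = 7.676 m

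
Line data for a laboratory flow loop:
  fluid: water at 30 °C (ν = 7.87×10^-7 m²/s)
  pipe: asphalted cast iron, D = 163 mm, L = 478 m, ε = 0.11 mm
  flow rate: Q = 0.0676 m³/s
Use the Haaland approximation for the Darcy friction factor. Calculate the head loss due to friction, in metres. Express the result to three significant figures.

V = 4Q/(πD²) = 4·0.0676/(π·0.163²) = 3.240 m/s
Re = VD/ν = 3.240·0.163/7.87×10^-7 = 6.71×10^5 → turbulent
ε/D = 0.11/163 = 6.75×10^-4
Haaland: f = 0.01844
h_f = f(L/D)V²/(2g) = 0.01844·(478/0.163)·3.240²/(2·9.81) = 28.92 m

h_f ≈ 28.9 m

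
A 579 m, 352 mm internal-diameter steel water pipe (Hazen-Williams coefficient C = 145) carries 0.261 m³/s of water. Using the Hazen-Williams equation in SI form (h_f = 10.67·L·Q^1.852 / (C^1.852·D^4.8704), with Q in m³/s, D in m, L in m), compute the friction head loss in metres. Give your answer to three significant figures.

h_f = 10.67·579·0.261^1.852 / (145^1.852·0.352^4.8704) = 8.244 m

h_f ≈ 8.24 m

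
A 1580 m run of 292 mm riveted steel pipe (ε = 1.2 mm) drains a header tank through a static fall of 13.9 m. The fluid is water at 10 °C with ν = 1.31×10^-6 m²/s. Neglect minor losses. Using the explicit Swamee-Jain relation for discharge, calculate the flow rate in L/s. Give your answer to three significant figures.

Swamee-Jain (Type II): Q = -0.965·√(gD⁵h_f/L)·ln[ε/(3.7D) + √(3.17ν²L/(gD³h_f))]
√(gD⁵h_f/L) = √(9.81·0.292⁵·13.9/1580) = 0.01354
ε/(3.7D) = 0.00111; √(3.17ν²L/(gD³h_f)) = 5.03×10^-5
Q = -0.965·0.01354·ln(0.001161) = 0.08828 m³/s
Check: V = 1.32 m/s, Re = 2.94×10^5, f = 0.02915, h_f = 14.0 m ≈ 13.9 m ✓

Q ≈ 88.3 L/s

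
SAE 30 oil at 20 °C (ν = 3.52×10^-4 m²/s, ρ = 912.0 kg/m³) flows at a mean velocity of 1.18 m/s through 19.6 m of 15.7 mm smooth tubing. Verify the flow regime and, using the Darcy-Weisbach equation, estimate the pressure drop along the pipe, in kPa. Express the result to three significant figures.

Re = VD/ν = 1.18·0.01570/3.52×10^-4 = 52.6 → laminar (Re < 2300)
f = 64/Re = 1.216
h_f = f(L/D)V²/(2g) = 1.216·(19.6/0.01570)·1.18²/(2·9.81) = 107.7 m
Δp = ρg·h_f = 912.0·9.81·107.7 = 963.9 kPa

Δp ≈ 964 kPa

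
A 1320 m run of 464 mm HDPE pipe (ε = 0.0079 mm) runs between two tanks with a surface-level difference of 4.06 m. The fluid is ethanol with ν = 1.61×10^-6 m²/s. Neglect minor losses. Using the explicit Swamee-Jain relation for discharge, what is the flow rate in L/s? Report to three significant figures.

Q ≈ 240 L/s

Swamee-Jain (Type II): Q = -0.965·√(gD⁵h_f/L)·ln[ε/(3.7D) + √(3.17ν²L/(gD³h_f))]
√(gD⁵h_f/L) = √(9.81·0.464⁵·4.06/1320) = 0.02547
ε/(3.7D) = 4.60×10^-6; √(3.17ν²L/(gD³h_f)) = 5.22×10^-5
Q = -0.965·0.02547·ln(5.681×10^-5) = 0.2403 m³/s
Check: V = 1.42 m/s, Re = 4.10×10^5, f = 0.01381, h_f = 4.04 m ≈ 4.06 m ✓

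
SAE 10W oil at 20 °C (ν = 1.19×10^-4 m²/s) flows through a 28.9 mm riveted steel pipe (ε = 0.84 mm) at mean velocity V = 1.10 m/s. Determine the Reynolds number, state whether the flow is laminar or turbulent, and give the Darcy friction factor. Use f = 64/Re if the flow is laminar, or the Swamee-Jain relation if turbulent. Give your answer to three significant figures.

Re = VD/ν = 1.100·0.0289/1.19×10^-4 = 267
Re < 2300 → laminar → f = 64/Re = 0.2396

Re ≈ 267; laminar; f = 64/Re ≈ 0.240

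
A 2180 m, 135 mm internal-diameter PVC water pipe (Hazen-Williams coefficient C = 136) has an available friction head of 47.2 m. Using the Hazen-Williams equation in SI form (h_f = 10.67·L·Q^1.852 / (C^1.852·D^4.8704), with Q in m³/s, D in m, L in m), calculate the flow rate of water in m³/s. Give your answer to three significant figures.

Rearranging: Q = [h_f·C^1.852·D^4.8704 / (10.67·L)]^(1/1.852)
Q = [47.2·136^1.852·0.135^4.8704 / (10.67·2180)]^0.540 = 0.02469 m³/s

Q ≈ 0.0247 m³/s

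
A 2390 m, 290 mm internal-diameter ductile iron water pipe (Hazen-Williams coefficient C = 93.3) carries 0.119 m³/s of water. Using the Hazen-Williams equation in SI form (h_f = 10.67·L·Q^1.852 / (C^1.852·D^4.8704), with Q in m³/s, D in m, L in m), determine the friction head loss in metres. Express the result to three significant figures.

h_f ≈ 46.2 m

h_f = 10.67·2390·0.119^1.852 / (93.3^1.852·0.290^4.8704) = 46.19 m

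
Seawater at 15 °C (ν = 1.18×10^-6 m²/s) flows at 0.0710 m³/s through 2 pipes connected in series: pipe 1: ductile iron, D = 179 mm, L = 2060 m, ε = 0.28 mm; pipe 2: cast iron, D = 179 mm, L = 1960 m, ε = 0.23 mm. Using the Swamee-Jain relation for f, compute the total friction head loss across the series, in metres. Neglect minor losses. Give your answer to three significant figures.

H ≈ 201 m

Pipe 1: V = 2.821 m/s, Re = 4.28×10^5, ε/D = 0.00156, f = 0.02260, h_1 = f(L/D)V²/2g = 105.5 m
Pipe 2: V = 2.821 m/s, Re = 4.28×10^5, ε/D = 0.00128, f = 0.02160, h_2 = f(L/D)V²/2g = 95.96 m
Series → Q common, losses add: H = Σh = 201.5 m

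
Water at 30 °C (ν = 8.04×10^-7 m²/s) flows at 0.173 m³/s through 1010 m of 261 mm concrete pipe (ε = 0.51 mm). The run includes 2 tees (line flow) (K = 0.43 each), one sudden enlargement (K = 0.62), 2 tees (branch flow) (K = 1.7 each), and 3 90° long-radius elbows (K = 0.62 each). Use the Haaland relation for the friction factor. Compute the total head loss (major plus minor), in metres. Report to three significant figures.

V = 4Q/(πD²) = 3.234 m/s; V²/2g = 0.5329 m
Re = 1.05×10^6, ε/D = 0.00195 → f = 0.02348 (Haaland)
Major: h_f = f(L/D)·V²/2g = 0.02348·3870·0.5329 = 48.42 m
Minor: ΣK = 6.74; h_m = ΣK·V²/2g = 3.592 m
Total H_L = 48.42 + 3.592 = 52.01 m

H_L ≈ 52.0 m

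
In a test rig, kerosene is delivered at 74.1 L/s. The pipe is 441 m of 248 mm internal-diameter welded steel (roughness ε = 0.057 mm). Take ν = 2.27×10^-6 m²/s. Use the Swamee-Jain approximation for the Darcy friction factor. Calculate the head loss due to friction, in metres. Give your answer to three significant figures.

h_f ≈ 3.78 m

V = 4Q/(πD²) = 4·0.0741/(π·0.248²) = 1.534 m/s
Re = VD/ν = 1.534·0.248/2.27×10^-6 = 1.68×10^5 → turbulent
ε/D = 0.057/248 = 2.30×10^-4
Swamee-Jain: f = 0.01774
h_f = f(L/D)V²/(2g) = 0.01774·(441/0.248)·1.534²/(2·9.81) = 3.783 m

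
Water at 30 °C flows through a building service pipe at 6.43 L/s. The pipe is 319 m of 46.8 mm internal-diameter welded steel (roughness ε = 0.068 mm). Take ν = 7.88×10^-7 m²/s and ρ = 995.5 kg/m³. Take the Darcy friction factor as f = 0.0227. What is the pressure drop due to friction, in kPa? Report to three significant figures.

Δp ≈ 1080 kPa

V = 4Q/(πD²) = 4·0.00643/(π·0.0468²) = 3.738 m/s
h_f = f(L/D)V²/(2g) = 0.02270·(319/0.0468)·3.738²/(2·9.81) = 110.2 m
Δp = ρg·h_f = 995.5·9.81·110.2 = 1076 kPa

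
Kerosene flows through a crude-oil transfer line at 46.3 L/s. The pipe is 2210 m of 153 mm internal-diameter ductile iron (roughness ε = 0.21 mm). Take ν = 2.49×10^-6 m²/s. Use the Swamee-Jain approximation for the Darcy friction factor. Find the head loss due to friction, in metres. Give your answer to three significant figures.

h_f ≈ 107 m

V = 4Q/(πD²) = 4·0.0463/(π·0.153²) = 2.518 m/s
Re = VD/ν = 2.518·0.153/2.49×10^-6 = 1.55×10^5 → turbulent
ε/D = 0.21/153 = 0.00137
Swamee-Jain: f = 0.02286
h_f = f(L/D)V²/(2g) = 0.02286·(2210/0.153)·2.518²/(2·9.81) = 106.7 m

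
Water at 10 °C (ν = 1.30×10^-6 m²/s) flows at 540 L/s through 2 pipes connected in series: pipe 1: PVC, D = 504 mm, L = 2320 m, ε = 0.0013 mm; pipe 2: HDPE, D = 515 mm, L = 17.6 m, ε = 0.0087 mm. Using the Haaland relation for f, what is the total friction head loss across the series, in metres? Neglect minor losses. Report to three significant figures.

Pipe 1: V = 2.707 m/s, Re = 1.05×10^6, ε/D = 2.58×10^-6, f = 0.01154, h_1 = f(L/D)V²/2g = 19.83 m
Pipe 2: V = 2.592 m/s, Re = 1.03×10^6, ε/D = 1.69×10^-5, f = 0.01186, h_2 = f(L/D)V²/2g = 0.1388 m
Series → Q common, losses add: H = Σh = 19.97 m

H ≈ 20.0 m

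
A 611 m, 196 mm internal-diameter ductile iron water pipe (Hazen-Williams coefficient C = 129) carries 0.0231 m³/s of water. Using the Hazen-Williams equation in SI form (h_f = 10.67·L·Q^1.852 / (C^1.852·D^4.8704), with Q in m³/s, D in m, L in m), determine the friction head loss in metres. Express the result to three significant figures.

h_f ≈ 2.10 m

h_f = 10.67·611·0.0231^1.852 / (129^1.852·0.196^4.8704) = 2.098 m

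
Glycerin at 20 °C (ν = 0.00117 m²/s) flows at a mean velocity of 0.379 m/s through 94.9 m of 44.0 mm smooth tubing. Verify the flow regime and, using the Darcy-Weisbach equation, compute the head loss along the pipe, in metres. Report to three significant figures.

h_f ≈ 70.9 m

Re = VD/ν = 0.379·0.04400/0.00117 = 14.3 → laminar (Re < 2300)
f = 64/Re = 4.490
h_f = f(L/D)V²/(2g) = 4.490·(94.9/0.04400)·0.379²/(2·9.81) = 70.90 m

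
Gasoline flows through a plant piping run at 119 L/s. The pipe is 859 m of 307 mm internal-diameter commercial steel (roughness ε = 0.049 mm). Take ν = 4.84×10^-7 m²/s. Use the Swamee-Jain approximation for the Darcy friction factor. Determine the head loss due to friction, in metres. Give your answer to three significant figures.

h_f ≈ 5.27 m

V = 4Q/(πD²) = 4·0.119/(π·0.307²) = 1.608 m/s
Re = VD/ν = 1.608·0.307/4.84×10^-7 = 1.02×10^6 → turbulent
ε/D = 0.049/307 = 1.60×10^-4
Swamee-Jain: f = 0.01429
h_f = f(L/D)V²/(2g) = 0.01429·(859/0.307)·1.608²/(2·9.81) = 5.266 m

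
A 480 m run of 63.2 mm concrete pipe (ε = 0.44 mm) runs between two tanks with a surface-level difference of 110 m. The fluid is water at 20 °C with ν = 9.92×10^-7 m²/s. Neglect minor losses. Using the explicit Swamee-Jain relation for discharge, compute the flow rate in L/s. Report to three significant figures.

Swamee-Jain (Type II): Q = -0.965·√(gD⁵h_f/L)·ln[ε/(3.7D) + √(3.17ν²L/(gD³h_f))]
√(gD⁵h_f/L) = √(9.81·0.0632⁵·110/480) = 0.001506
ε/(3.7D) = 0.00188; √(3.17ν²L/(gD³h_f)) = 7.41×10^-5
Q = -0.965·0.001506·ln(0.001956) = 0.009062 m³/s
Check: V = 2.89 m/s, Re = 1.84×10^5, f = 0.03424, h_f = 111 m ≈ 110 m ✓

Q ≈ 9.06 L/s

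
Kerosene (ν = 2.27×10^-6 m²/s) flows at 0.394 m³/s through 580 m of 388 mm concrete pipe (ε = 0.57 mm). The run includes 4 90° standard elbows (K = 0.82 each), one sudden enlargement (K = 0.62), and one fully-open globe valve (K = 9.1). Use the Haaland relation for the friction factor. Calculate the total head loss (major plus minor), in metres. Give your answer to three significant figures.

V = 4Q/(πD²) = 3.332 m/s; V²/2g = 0.5660 m
Re = 5.70×10^5, ε/D = 0.00147 → f = 0.02201 (Haaland)
Major: h_f = f(L/D)·V²/2g = 0.02201·1495·0.5660 = 18.62 m
Minor: ΣK = 13.0; h_m = ΣK·V²/2g = 7.357 m
Total H_L = 18.62 + 7.357 = 25.98 m

H_L ≈ 26.0 m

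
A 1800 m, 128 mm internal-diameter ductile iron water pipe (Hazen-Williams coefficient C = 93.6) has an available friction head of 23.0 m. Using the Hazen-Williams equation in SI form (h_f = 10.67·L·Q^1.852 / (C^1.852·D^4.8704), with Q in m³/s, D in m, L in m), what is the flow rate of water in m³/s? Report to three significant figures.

Rearranging: Q = [h_f·C^1.852·D^4.8704 / (10.67·L)]^(1/1.852)
Q = [23.0·93.6^1.852·0.128^4.8704 / (10.67·1800)]^0.540 = 0.01111 m³/s

Q ≈ 0.0111 m³/s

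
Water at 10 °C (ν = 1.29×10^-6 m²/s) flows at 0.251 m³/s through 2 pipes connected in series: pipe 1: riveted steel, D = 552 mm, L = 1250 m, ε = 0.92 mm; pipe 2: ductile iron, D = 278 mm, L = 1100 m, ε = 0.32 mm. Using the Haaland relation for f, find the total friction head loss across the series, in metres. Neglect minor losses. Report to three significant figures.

H ≈ 74.1 m

Pipe 1: V = 1.049 m/s, Re = 4.49×10^5, ε/D = 0.00167, f = 0.02278, h_1 = f(L/D)V²/2g = 2.892 m
Pipe 2: V = 4.135 m/s, Re = 8.91×10^5, ε/D = 0.00115, f = 0.02064, h_2 = f(L/D)V²/2g = 71.16 m
Series → Q common, losses add: H = Σh = 74.06 m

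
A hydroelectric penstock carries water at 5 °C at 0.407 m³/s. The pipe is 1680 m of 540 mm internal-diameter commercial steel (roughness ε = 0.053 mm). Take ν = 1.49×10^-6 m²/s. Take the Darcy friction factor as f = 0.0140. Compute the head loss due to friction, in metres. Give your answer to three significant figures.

V = 4Q/(πD²) = 4·0.407/(π·0.540²) = 1.777 m/s
h_f = f(L/D)V²/(2g) = 0.01400·(1680/0.540)·1.777²/(2·9.81) = 7.011 m

h_f ≈ 7.01 m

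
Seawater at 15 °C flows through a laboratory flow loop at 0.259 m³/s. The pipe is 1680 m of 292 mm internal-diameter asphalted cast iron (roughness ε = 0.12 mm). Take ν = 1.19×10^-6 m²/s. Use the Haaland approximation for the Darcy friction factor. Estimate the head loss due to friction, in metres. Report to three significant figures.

h_f ≈ 72.6 m

V = 4Q/(πD²) = 4·0.259/(π·0.292²) = 3.868 m/s
Re = VD/ν = 3.868·0.292/1.19×10^-6 = 9.49×10^5 → turbulent
ε/D = 0.12/292 = 4.11×10^-4
Haaland: f = 0.01655
h_f = f(L/D)V²/(2g) = 0.01655·(1680/0.292)·3.868²/(2·9.81) = 72.61 m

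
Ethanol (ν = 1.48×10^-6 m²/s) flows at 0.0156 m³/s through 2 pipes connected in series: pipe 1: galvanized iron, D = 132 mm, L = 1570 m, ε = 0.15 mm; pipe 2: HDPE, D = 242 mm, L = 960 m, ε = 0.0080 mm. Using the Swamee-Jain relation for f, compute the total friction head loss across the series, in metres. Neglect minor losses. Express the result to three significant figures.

H ≈ 18.4 m

Pipe 1: V = 1.140 m/s, Re = 1.02×10^5, ε/D = 0.00114, f = 0.02277, h_1 = f(L/D)V²/2g = 17.94 m
Pipe 2: V = 0.3392 m/s, Re = 5.55×10^4, ε/D = 3.31×10^-5, f = 0.02043, h_2 = f(L/D)V²/2g = 0.4751 m
Series → Q common, losses add: H = Σh = 18.41 m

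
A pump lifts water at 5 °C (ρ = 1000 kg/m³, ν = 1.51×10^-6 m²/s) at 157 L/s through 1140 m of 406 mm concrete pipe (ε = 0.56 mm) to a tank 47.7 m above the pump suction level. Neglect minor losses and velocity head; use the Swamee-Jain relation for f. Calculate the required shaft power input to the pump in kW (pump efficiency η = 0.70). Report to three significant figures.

V = 4Q/(πD²) = 1.213 m/s; Re = 3.26×10^5; ε/D = 0.00138; f = 0.02213
h_f = f(L/D)V²/2g = 4.658 m
Total head H = z + h_f = 47.7 + 4.658 = 52.36 m
P_hyd = ρgQH = 1000·9.81·0.157·52.36 = 80.64 kW
P_shaft = P_hyd/η = 80.64/0.70 = 115.2 kW

P_shaft ≈ 115 kW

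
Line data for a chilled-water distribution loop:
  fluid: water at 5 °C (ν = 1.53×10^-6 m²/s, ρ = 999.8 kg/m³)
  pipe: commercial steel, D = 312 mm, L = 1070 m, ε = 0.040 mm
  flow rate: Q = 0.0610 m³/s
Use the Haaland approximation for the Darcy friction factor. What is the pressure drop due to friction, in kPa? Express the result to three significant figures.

Δp ≈ 18.5 kPa

V = 4Q/(πD²) = 4·0.0610/(π·0.312²) = 0.7979 m/s
Re = VD/ν = 0.7979·0.312/1.53×10^-6 = 1.63×10^5 → turbulent
ε/D = 0.040/312 = 1.28×10^-4
Haaland: f = 0.01692
h_f = f(L/D)V²/(2g) = 0.01692·(1070/0.312)·0.7979²/(2·9.81) = 1.883 m
Δp = ρg·h_f = 999.8·9.81·1.883 = 18.47 kPa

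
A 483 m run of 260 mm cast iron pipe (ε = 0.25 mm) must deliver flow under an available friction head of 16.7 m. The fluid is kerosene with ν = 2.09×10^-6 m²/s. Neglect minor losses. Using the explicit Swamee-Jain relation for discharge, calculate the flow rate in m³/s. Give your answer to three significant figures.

Swamee-Jain (Type II): Q = -0.965·√(gD⁵h_f/L)·ln[ε/(3.7D) + √(3.17ν²L/(gD³h_f))]
√(gD⁵h_f/L) = √(9.81·0.260⁵·16.7/483) = 0.02007
ε/(3.7D) = 2.60×10^-4; √(3.17ν²L/(gD³h_f)) = 4.82×10^-5
Q = -0.965·0.02007·ln(3.081×10^-4) = 0.1566 m³/s
Check: V = 2.95 m/s, Re = 3.67×10^5, f = 0.02041, h_f = 16.8 m ≈ 16.7 m ✓

Q ≈ 0.157 m³/s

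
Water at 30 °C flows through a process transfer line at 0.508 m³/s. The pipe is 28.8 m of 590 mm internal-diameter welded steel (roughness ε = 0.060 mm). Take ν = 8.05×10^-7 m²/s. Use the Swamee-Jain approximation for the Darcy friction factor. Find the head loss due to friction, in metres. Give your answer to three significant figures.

h_f ≈ 0.114 m

V = 4Q/(πD²) = 4·0.508/(π·0.590²) = 1.858 m/s
Re = VD/ν = 1.858·0.590/8.05×10^-7 = 1.36×10^6 → turbulent
ε/D = 0.060/590 = 1.02×10^-4
Swamee-Jain: f = 0.01322
h_f = f(L/D)V²/(2g) = 0.01322·(28.8/0.590)·1.858²/(2·9.81) = 0.1135 m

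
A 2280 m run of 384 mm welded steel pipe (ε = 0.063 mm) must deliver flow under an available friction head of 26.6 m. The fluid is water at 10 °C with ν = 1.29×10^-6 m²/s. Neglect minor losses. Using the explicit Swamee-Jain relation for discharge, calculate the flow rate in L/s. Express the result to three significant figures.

Q ≈ 284 L/s

Swamee-Jain (Type II): Q = -0.965·√(gD⁵h_f/L)·ln[ε/(3.7D) + √(3.17ν²L/(gD³h_f))]
√(gD⁵h_f/L) = √(9.81·0.384⁵·26.6/2280) = 0.03091
ε/(3.7D) = 4.43×10^-5; √(3.17ν²L/(gD³h_f)) = 2.85×10^-5
Q = -0.965·0.03091·ln(7.287×10^-5) = 0.2842 m³/s
Check: V = 2.45 m/s, Re = 7.30×10^5, f = 0.01468, h_f = 26.7 m ≈ 26.6 m ✓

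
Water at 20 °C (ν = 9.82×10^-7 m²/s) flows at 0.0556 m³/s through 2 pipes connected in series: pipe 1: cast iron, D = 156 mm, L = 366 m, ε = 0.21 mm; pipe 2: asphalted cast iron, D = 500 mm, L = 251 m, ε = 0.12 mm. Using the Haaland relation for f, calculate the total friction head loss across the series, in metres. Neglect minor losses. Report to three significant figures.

H ≈ 21.9 m

Pipe 1: V = 2.909 m/s, Re = 4.62×10^5, ε/D = 0.00135, f = 0.02164, h_1 = f(L/D)V²/2g = 21.89 m
Pipe 2: V = 0.2832 m/s, Re = 1.44×10^5, ε/D = 2.40×10^-4, f = 0.01790, h_2 = f(L/D)V²/2g = 0.03671 m
Series → Q common, losses add: H = Σh = 21.93 m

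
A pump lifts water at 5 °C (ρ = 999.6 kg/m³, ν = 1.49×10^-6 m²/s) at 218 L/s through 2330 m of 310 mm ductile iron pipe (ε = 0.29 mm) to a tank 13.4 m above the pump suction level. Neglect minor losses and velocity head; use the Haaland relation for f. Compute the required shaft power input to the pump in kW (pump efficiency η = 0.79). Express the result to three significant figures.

P_shaft ≈ 208 kW

V = 4Q/(πD²) = 2.888 m/s; Re = 6.01×10^5; ε/D = 9.35×10^-4; f = 0.01982
h_f = f(L/D)V²/2g = 63.33 m
Total head H = z + h_f = 13.4 + 63.33 = 76.73 m
P_hyd = ρgQH = 999.6·9.81·0.218·76.73 = 164.0 kW
P_shaft = P_hyd/η = 164.0/0.79 = 207.6 kW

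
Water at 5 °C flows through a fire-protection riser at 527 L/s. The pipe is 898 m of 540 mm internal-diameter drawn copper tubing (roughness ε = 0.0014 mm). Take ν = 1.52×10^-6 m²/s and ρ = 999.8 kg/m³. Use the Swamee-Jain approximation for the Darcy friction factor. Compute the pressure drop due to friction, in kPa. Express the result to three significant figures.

V = 4Q/(πD²) = 4·0.527/(π·0.540²) = 2.301 m/s
Re = VD/ν = 2.301·0.540/1.52×10^-6 = 8.17×10^5 → turbulent
ε/D = 0.0014/540 = 2.59×10^-6
Swamee-Jain: f = 0.01207
h_f = f(L/D)V²/(2g) = 0.01207·(898/0.540)·2.301²/(2·9.81) = 5.416 m
Δp = ρg·h_f = 999.8·9.81·5.416 = 53.12 kPa

Δp ≈ 53.1 kPa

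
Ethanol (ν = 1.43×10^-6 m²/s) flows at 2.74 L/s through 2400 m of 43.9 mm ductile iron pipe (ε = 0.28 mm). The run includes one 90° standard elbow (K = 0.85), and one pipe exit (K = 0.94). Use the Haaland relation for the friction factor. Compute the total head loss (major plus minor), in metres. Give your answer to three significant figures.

H_L ≈ 312 m

V = 4Q/(πD²) = 1.810 m/s; V²/2g = 0.1670 m
Re = 5.56×10^4, ε/D = 0.00638 → f = 0.03410 (Haaland)
Major: h_f = f(L/D)·V²/2g = 0.03410·54670·0.1670 = 311.3 m
Minor: ΣK = 1.79; h_m = ΣK·V²/2g = 0.2990 m
Total H_L = 311.3 + 0.2990 = 311.6 m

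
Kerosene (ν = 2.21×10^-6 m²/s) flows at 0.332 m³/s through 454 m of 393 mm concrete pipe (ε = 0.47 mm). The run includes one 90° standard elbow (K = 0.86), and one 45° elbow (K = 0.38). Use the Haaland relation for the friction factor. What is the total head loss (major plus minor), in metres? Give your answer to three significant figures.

H_L ≈ 9.75 m

V = 4Q/(πD²) = 2.737 m/s; V²/2g = 0.3818 m
Re = 4.87×10^5, ε/D = 0.00120 → f = 0.02103 (Haaland)
Major: h_f = f(L/D)·V²/2g = 0.02103·1155·0.3818 = 9.277 m
Minor: ΣK = 1.24; h_m = ΣK·V²/2g = 0.4734 m
Total H_L = 9.277 + 0.4734 = 9.750 m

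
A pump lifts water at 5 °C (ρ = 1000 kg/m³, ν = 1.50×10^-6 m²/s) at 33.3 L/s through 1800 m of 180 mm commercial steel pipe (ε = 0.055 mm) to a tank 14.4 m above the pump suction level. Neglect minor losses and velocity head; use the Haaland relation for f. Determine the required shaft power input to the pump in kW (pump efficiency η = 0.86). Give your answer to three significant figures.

V = 4Q/(πD²) = 1.309 m/s; Re = 1.57×10^5; ε/D = 3.06×10^-4; f = 0.01805
h_f = f(L/D)V²/2g = 15.76 m
Total head H = z + h_f = 14.4 + 15.76 = 30.16 m
P_hyd = ρgQH = 1000·9.81·0.0333·30.16 = 9.851 kW
P_shaft = P_hyd/η = 9.851/0.86 = 11.45 kW

P_shaft ≈ 11.5 kW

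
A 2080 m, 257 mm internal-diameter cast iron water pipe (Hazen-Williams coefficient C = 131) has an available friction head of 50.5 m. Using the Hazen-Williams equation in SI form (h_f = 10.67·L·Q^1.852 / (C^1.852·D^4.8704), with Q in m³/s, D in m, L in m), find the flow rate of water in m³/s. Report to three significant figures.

Q ≈ 0.138 m³/s

Rearranging: Q = [h_f·C^1.852·D^4.8704 / (10.67·L)]^(1/1.852)
Q = [50.5·131^1.852·0.257^4.8704 / (10.67·2080)]^0.540 = 0.1375 m³/s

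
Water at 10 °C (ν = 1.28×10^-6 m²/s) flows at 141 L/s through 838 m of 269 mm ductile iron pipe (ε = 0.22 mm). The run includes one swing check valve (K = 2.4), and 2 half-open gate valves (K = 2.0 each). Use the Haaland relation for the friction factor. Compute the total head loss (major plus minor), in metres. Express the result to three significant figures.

V = 4Q/(πD²) = 2.481 m/s; V²/2g = 0.3137 m
Re = 5.21×10^5, ε/D = 8.18×10^-4 → f = 0.01932 (Haaland)
Major: h_f = f(L/D)·V²/2g = 0.01932·3115·0.3137 = 18.89 m
Minor: ΣK = 6.40; h_m = ΣK·V²/2g = 2.008 m
Total H_L = 18.89 + 2.008 = 20.89 m

H_L ≈ 20.9 m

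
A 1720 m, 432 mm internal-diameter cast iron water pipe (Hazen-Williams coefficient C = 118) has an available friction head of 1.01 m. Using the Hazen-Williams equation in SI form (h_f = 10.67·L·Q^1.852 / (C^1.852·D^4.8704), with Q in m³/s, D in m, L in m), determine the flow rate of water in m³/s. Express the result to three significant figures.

Rearranging: Q = [h_f·C^1.852·D^4.8704 / (10.67·L)]^(1/1.852)
Q = [1.01·118^1.852·0.432^4.8704 / (10.67·1720)]^0.540 = 0.06507 m³/s

Q ≈ 0.0651 m³/s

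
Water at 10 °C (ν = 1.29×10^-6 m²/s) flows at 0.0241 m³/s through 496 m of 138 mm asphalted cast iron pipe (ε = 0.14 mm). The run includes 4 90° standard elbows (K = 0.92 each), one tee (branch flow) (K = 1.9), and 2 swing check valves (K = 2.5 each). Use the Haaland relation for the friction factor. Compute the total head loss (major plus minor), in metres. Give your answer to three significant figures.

V = 4Q/(πD²) = 1.611 m/s; V²/2g = 0.1323 m
Re = 1.72×10^5, ε/D = 0.00101 → f = 0.02115 (Haaland)
Major: h_f = f(L/D)·V²/2g = 0.02115·3594·0.1323 = 10.06 m
Minor: ΣK = 10.6; h_m = ΣK·V²/2g = 1.400 m
Total H_L = 10.06 + 1.400 = 11.46 m

H_L ≈ 11.5 m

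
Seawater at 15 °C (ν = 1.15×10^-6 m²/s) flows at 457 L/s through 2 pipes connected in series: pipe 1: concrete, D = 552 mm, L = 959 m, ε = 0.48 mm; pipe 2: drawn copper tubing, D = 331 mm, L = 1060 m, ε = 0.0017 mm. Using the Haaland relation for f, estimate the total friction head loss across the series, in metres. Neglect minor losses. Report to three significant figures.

H ≈ 56.5 m

Pipe 1: V = 1.910 m/s, Re = 9.17×10^5, ε/D = 8.70×10^-4, f = 0.01934, h_1 = f(L/D)V²/2g = 6.246 m
Pipe 2: V = 5.311 m/s, Re = 1.53×10^6, ε/D = 5.14×10^-6, f = 0.01092, h_2 = f(L/D)V²/2g = 50.28 m
Series → Q common, losses add: H = Σh = 56.52 m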